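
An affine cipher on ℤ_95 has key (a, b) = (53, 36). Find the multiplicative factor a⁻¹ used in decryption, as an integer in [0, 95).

Run Euclid on (95, 53):
95 = 1*53 + 42
53 = 1*42 + 11
42 = 3*11 + 9
11 = 1*9 + 2
9 = 4*2 + 1
2 = 2*1 + 0
Since gcd(53, 95) = 1, back-substitute to write 1 as a combination:
1 = 9 − 4·2
1 = −4·11 + 5·9
1 = 5·42 − 19·11
1 = −19·53 + 24·42
1 = 24·95 − 43·53
So 53·(-43) ≡ 1 (mod 95), and -43 ≡ 52 (mod 95).

52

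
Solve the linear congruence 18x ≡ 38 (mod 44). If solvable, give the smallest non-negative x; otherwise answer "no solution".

7

First find gcd(18, 44):
44 = 2×18 + 8
18 = 2×8 + 2
8 = 4×2 + 0
gcd = 2 and 2 | 38, so solutions exist. Divide through by 2: 9x ≡ 19 (mod 22).
Now find 9⁻¹ mod 22:
22 = 2*9 + 4
9 = 2*4 + 1
4 = 4*1 + 0
Back-substitute:
1 = 9 − 2·4
1 = −2·22 + 5·9
So 9⁻¹ ≡ 5 (mod 22).
Then x ≡ 5·19 ≡ 7 (mod 22); the smallest non-negative solution is x = 7.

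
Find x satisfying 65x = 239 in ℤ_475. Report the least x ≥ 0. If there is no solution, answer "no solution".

gcd(65, 475):
475 = 7×65 + 20
65 = 3×20 + 5
20 = 4×5 + 0
gcd = 5, but 5 ∤ 239, so the congruence has no solution.

no solution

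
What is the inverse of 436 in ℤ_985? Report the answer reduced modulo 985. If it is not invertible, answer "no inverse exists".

Extended Euclidean algorithm:
985 = 2·436 + 113
436 = 3·113 + 97
113 = 1·97 + 16
97 = 6·16 + 1
16 = 16·1 + 0
Since gcd(436, 985) = 1, back-substitute to write 1 as a combination:
1 = 97 − 6·16
1 = −6·113 + 7·97
1 = 7·436 − 27·113
1 = −27·985 + 61·436
So 436·61 ≡ 1 (mod 985).

61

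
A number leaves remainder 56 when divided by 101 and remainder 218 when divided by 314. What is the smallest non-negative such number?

7126

Write x = 56 + 101·k. Then 101·k ≡ 218 − 56 ≡ 162 (mod 314).
Need 101⁻¹ mod 314. Extended Euclid on (314, 101):
314 = 3*101 + 11
101 = 9*11 + 2
11 = 5*2 + 1
2 = 2*1 + 0
Back-substitute:
1 = 11 − 5·2
1 = −5·101 + 46·11
1 = 46·314 − 143·101
101⁻¹ ≡ 171 (mod 314), so k ≡ 171·162 ≡ 70 (mod 314).
x = 56 + 101·70 = 7126.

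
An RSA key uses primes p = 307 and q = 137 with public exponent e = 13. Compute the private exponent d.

12805

φ(n) = (p−1)(q−1) = 306·136 = 41616.
Need d with 13·d ≡ 1 (mod 41616). Apply the extended Euclidean algorithm:
41616 = 3201·13 + 3
13 = 4·3 + 1
3 = 3·1 + 0
Back-substitute:
1 = 13 − 4·3
1 = −4·41616 + 12805·13
So 13·12805 ≡ 1 (mod 41616), hence d = 12805.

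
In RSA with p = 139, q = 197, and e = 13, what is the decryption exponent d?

φ(n) = (p−1)(q−1) = 138·196 = 27048.
Need d with 13·d ≡ 1 (mod 27048). Apply the extended Euclidean algorithm:
27048 = 2080·13 + 8
13 = 1·8 + 5
8 = 1·5 + 3
5 = 1·3 + 2
3 = 1·2 + 1
2 = 2·1 + 0
Back-substitute:
1 = 3 − 2
1 = −5 + 2·3
1 = 2·8 − 3·5
1 = −3·13 + 5·8
1 = 5·27048 − 10403·13
So 13·(-10403) ≡ 1 (mod 27048), hence d ≡ -10403 ≡ 16645 (mod 27048).

16645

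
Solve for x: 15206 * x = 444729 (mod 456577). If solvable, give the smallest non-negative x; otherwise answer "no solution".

First find gcd(15206, 456577):
456577 = 30×15206 + 397
15206 = 38×397 + 120
397 = 3×120 + 37
120 = 3×37 + 9
37 = 4×9 + 1
9 = 9×1 + 0
gcd = 1, so a unique solution mod 456577 exists.
Back-substitute for the Bézout coefficients:
1 = 37 − 4·9
1 = −4·120 + 13·37
1 = 13·397 − 43·120
1 = −43·15206 + 1647·397
1 = 1647·456577 − 49453·15206
So 15206·(-49453) ≡ 1 (mod 456577), giving 15206⁻¹ ≡ 407124.
x ≡ 15206⁻¹·444729 ≡ 407124·444729 ≡ 130853 (mod 456577).

130853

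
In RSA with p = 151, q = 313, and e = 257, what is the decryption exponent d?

30593

φ(n) = (p−1)(q−1) = 150·312 = 46800.
Need d with 257·d ≡ 1 (mod 46800). Apply the extended Euclidean algorithm:
46800 = 182*257 + 26
257 = 9*26 + 23
26 = 1*23 + 3
23 = 7*3 + 2
3 = 1*2 + 1
2 = 2*1 + 0
Back-substitute:
1 = 3 − 2
1 = −23 + 8·3
1 = 8·26 − 9·23
1 = −9·257 + 89·26
1 = 89·46800 − 16207·257
So 257·(-16207) ≡ 1 (mod 46800), hence d ≡ -16207 ≡ 30593 (mod 46800).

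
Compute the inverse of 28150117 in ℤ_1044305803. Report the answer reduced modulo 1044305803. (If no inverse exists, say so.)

gcd(1044305803, 28150117) by repeated division:
1044305803 = 37·28150117 + 2751474
28150117 = 10·2751474 + 635377
2751474 = 4·635377 + 209966
635377 = 3·209966 + 5479
209966 = 38·5479 + 1764
5479 = 3·1764 + 187
1764 = 9·187 + 81
187 = 2·81 + 25
81 = 3·25 + 6
25 = 4·6 + 1
6 = 6·1 + 0
Since gcd(28150117, 1044305803) = 1, back-substitute to write 1 as a combination:
1 = 25 − 4·6
1 = −4·81 + 13·25
1 = 13·187 − 30·81
1 = −30·1764 + 283·187
1 = 283·5479 − 879·1764
1 = −879·209966 + 33685·5479
1 = 33685·635377 − 101934·209966
1 = −101934·2751474 + 441421·635377
1 = 441421·28150117 − 4516144·2751474
1 = −4516144·1044305803 + 167538749·28150117
So 28150117·167538749 ≡ 1 (mod 1044305803).

167538749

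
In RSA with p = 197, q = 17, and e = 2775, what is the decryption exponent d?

φ(n) = (p−1)(q−1) = 196·16 = 3136.
Need d with 2775·d ≡ 1 (mod 3136). Apply the extended Euclidean algorithm:
3136 = 1·2775 + 361
2775 = 7·361 + 248
361 = 1·248 + 113
248 = 2·113 + 22
113 = 5·22 + 3
22 = 7·3 + 1
3 = 3·1 + 0
Back-substitute:
1 = 22 − 7·3
1 = −7·113 + 36·22
1 = 36·248 − 79·113
1 = −79·361 + 115·248
1 = 115·2775 − 884·361
1 = −884·3136 + 999·2775
So 2775·999 ≡ 1 (mod 3136), hence d = 999.

999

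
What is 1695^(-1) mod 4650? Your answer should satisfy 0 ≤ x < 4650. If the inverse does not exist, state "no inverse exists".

no inverse exists

Compute gcd(1695, 4650):
4650 = 2·1695 + 1260
1695 = 1·1260 + 435
1260 = 2·435 + 390
435 = 1·390 + 45
390 = 8·45 + 30
45 = 1·30 + 15
30 = 2·15 + 0
The gcd is 15, not 1, hence no inverse exists.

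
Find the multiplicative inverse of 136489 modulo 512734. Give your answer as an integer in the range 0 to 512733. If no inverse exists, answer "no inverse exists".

Extended Euclidean algorithm:
512734 = 3×136489 + 103267
136489 = 1×103267 + 33222
103267 = 3×33222 + 3601
33222 = 9×3601 + 813
3601 = 4×813 + 349
813 = 2×349 + 115
349 = 3×115 + 4
115 = 28×4 + 3
4 = 1×3 + 1
3 = 3×1 + 0
Since gcd(136489, 512734) = 1, back-substitute to write 1 as a combination:
1 = 4 − 3
1 = −115 + 29·4
1 = 29·349 − 88·115
1 = −88·813 + 205·349
1 = 205·3601 − 908·813
1 = −908·33222 + 8377·3601
1 = 8377·103267 − 26039·33222
1 = −26039·136489 + 34416·103267
1 = 34416·512734 − 129287·136489
Thus 136489·(-129287) ≡ 1 (mod 512734); reducing, -129287 mod 512734 = 383447.

383447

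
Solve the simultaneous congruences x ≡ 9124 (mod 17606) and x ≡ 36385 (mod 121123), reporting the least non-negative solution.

145505108

Write x = 9124 + 17606·k. Then 17606·k ≡ 36385 − 9124 ≡ 27261 (mod 121123).
Need 17606⁻¹ mod 121123. Extended Euclid on (121123, 17606):
121123 = 6·17606 + 15487
17606 = 1·15487 + 2119
15487 = 7·2119 + 654
2119 = 3·654 + 157
654 = 4·157 + 26
157 = 6·26 + 1
26 = 26·1 + 0
Back-substitute:
1 = 157 − 6·26
1 = −6·654 + 25·157
1 = 25·2119 − 81·654
1 = −81·15487 + 592·2119
1 = 592·17606 − 673·15487
1 = −673·121123 + 4630·17606
17606⁻¹ ≡ 4630 (mod 121123), so k ≡ 4630·27261 ≡ 8264 (mod 121123).
x = 9124 + 17606·8264 = 145505108.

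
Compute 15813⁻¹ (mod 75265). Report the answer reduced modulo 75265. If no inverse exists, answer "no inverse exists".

49972

gcd(75265, 15813) by repeated division:
75265 = 4*15813 + 12013
15813 = 1*12013 + 3800
12013 = 3*3800 + 613
3800 = 6*613 + 122
613 = 5*122 + 3
122 = 40*3 + 2
3 = 1*2 + 1
2 = 2*1 + 0
gcd = 1, so the inverse exists. Back-substitute:
1 = 3 − 2
1 = −122 + 41·3
1 = 41·613 − 206·122
1 = −206·3800 + 1277·613
1 = 1277·12013 − 4037·3800
1 = −4037·15813 + 5314·12013
1 = 5314·75265 − 25293·15813
Thus 15813·(-25293) ≡ 1 (mod 75265); reducing, -25293 mod 75265 = 49972.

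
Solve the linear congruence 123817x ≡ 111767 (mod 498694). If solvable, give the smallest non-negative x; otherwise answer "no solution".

250381

First find gcd(123817, 498694):
498694 = 4×123817 + 3426
123817 = 36×3426 + 481
3426 = 7×481 + 59
481 = 8×59 + 9
59 = 6×9 + 5
9 = 1×5 + 4
5 = 1×4 + 1
4 = 4×1 + 0
gcd = 1, so a unique solution mod 498694 exists.
Back-substitute for the Bézout coefficients:
1 = 5 − 4
1 = −9 + 2·5
1 = 2·59 − 13·9
1 = −13·481 + 106·59
1 = 106·3426 − 755·481
1 = −755·123817 + 27286·3426
1 = 27286·498694 − 109899·123817
So 123817·(-109899) ≡ 1 (mod 498694), giving 123817⁻¹ ≡ 388795.
x ≡ 123817⁻¹·111767 ≡ 388795·111767 ≡ 250381 (mod 498694).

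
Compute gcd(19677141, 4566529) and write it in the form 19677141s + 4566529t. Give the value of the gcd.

11

Euclidean algorithm:
19677141 = 4*4566529 + 1411025
4566529 = 3*1411025 + 333454
1411025 = 4*333454 + 77209
333454 = 4*77209 + 24618
77209 = 3*24618 + 3355
24618 = 7*3355 + 1133
3355 = 2*1133 + 1089
1133 = 1*1089 + 44
1089 = 24*44 + 33
44 = 1*33 + 11
33 = 3*11 + 0
gcd(19677141, 4566529) = 11.
Back-substituting:
11 = 44 − 33
11 = −1089 + 25·44
11 = 25·1133 − 26·1089
11 = −26·3355 + 77·1133
11 = 77·24618 − 565·3355
11 = −565·77209 + 1772·24618
11 = 1772·333454 − 7653·77209
11 = −7653·1411025 + 32384·333454
11 = 32384·4566529 − 104805·1411025
11 = −104805·19677141 + 451604·4566529
So 11 = (-104805)·19677141 + (451604)·4566529.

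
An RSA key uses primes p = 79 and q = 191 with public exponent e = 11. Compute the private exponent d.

φ(n) = (p−1)(q−1) = 78·190 = 14820.
Need d with 11·d ≡ 1 (mod 14820). Apply the extended Euclidean algorithm:
14820 = 1347·11 + 3
11 = 3·3 + 2
3 = 1·2 + 1
2 = 2·1 + 0
Back-substitute:
1 = 3 − 2
1 = −11 + 4·3
1 = 4·14820 − 5389·11
So 11·(-5389) ≡ 1 (mod 14820), hence d ≡ -5389 ≡ 9431 (mod 14820).

9431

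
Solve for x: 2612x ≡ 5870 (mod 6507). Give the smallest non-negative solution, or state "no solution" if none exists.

4033

First find gcd(2612, 6507):
6507 = 2×2612 + 1283
2612 = 2×1283 + 46
1283 = 27×46 + 41
46 = 1×41 + 5
41 = 8×5 + 1
5 = 5×1 + 0
gcd = 1, so a unique solution mod 6507 exists.
Back-substitute for the Bézout coefficients:
1 = 41 − 8·5
1 = −8·46 + 9·41
1 = 9·1283 − 251·46
1 = −251·2612 + 511·1283
1 = 511·6507 − 1273·2612
So 2612·(-1273) ≡ 1 (mod 6507), giving 2612⁻¹ ≡ 5234.
x ≡ 2612⁻¹·5870 ≡ 5234·5870 ≡ 4033 (mod 6507).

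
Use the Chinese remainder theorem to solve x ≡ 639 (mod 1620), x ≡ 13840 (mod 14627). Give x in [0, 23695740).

21617919

Write x = 639 + 1620·k. Then 1620·k ≡ 13840 − 639 ≡ 13201 (mod 14627).
Need 1620⁻¹ mod 14627. Extended Euclid on (14627, 1620):
14627 = 9*1620 + 47
1620 = 34*47 + 22
47 = 2*22 + 3
22 = 7*3 + 1
3 = 3*1 + 0
Back-substitute:
1 = 22 − 7·3
1 = −7·47 + 15·22
1 = 15·1620 − 517·47
1 = −517·14627 + 4668·1620
1620⁻¹ ≡ 4668 (mod 14627), so k ≡ 4668·13201 ≡ 13344 (mod 14627).
x = 639 + 1620·13344 = 21617919.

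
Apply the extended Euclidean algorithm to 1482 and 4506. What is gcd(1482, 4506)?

6

Euclidean algorithm:
4506 = 3*1482 + 60
1482 = 24*60 + 42
60 = 1*42 + 18
42 = 2*18 + 6
18 = 3*6 + 0
gcd(1482, 4506) = 6.
Back-substituting:
6 = 42 − 2·18
6 = −2·60 + 3·42
6 = 3·1482 − 74·60
6 = −74·4506 + 225·1482
So 6 = (-74)·4506 + (225)·1482.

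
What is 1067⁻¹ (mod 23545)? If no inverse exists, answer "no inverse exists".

Run Euclid on (23545, 1067):
23545 = 22*1067 + 71
1067 = 15*71 + 2
71 = 35*2 + 1
2 = 2*1 + 0
gcd = 1, so the inverse exists. Back-substitute:
1 = 71 − 35·2
1 = −35·1067 + 526·71
1 = 526·23545 − 11607·1067
Hence 1067⁻¹ ≡ -11607 ≡ 11938 (mod 23545).

11938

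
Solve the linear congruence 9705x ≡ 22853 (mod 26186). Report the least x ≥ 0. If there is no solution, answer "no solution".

First find gcd(9705, 26186):
26186 = 2·9705 + 6776
9705 = 1·6776 + 2929
6776 = 2·2929 + 918
2929 = 3·918 + 175
918 = 5·175 + 43
175 = 4·43 + 3
43 = 14·3 + 1
3 = 3·1 + 0
gcd = 1, so a unique solution mod 26186 exists.
Back-substitute for the Bézout coefficients:
1 = 43 − 14·3
1 = −14·175 + 57·43
1 = 57·918 − 299·175
1 = −299·2929 + 954·918
1 = 954·6776 − 2207·2929
1 = −2207·9705 + 3161·6776
1 = 3161·26186 − 8529·9705
So 9705·(-8529) ≡ 1 (mod 26186), giving 9705⁻¹ ≡ 17657.
x ≡ 9705⁻¹·22853 ≡ 17657·22853 ≡ 15347 (mod 26186).

15347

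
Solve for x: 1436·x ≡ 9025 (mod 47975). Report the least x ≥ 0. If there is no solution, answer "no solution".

First find gcd(1436, 47975):
47975 = 33*1436 + 587
1436 = 2*587 + 262
587 = 2*262 + 63
262 = 4*63 + 10
63 = 6*10 + 3
10 = 3*3 + 1
3 = 3*1 + 0
gcd = 1, so a unique solution mod 47975 exists.
Back-substitute for the Bézout coefficients:
1 = 10 − 3·3
1 = −3·63 + 19·10
1 = 19·262 − 79·63
1 = −79·587 + 177·262
1 = 177·1436 − 433·587
1 = −433·47975 + 14466·1436
So 1436·(14466) ≡ 1 (mod 47975), giving 1436⁻¹ ≡ 14466.
x ≡ 1436⁻¹·9025 ≡ 14466·9025 ≡ 15675 (mod 47975).

15675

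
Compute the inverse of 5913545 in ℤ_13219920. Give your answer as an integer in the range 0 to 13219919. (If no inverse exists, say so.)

Euclidean algorithm on 13219920, 5913545:
13219920 = 2*5913545 + 1392830
5913545 = 4*1392830 + 342225
1392830 = 4*342225 + 23930
342225 = 14*23930 + 7205
23930 = 3*7205 + 2315
7205 = 3*2315 + 260
2315 = 8*260 + 235
260 = 1*235 + 25
235 = 9*25 + 10
25 = 2*10 + 5
10 = 2*5 + 0
Since gcd = 5 > 1, 5913545 is not a unit mod 13219920.

no inverse exists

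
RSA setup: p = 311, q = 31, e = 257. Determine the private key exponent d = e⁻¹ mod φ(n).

φ(n) = (p−1)(q−1) = 310·30 = 9300.
Need d with 257·d ≡ 1 (mod 9300). Apply the extended Euclidean algorithm:
9300 = 36*257 + 48
257 = 5*48 + 17
48 = 2*17 + 14
17 = 1*14 + 3
14 = 4*3 + 2
3 = 1*2 + 1
2 = 2*1 + 0
Back-substitute:
1 = 3 − 2
1 = −14 + 5·3
1 = 5·17 − 6·14
1 = −6·48 + 17·17
1 = 17·257 − 91·48
1 = −91·9300 + 3293·257
So 257·3293 ≡ 1 (mod 9300), hence d = 3293.

3293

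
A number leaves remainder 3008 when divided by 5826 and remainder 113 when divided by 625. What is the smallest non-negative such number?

2799488

Write x = 3008 + 5826·k. Then 5826·k ≡ 113 − 3008 ≡ 230 (mod 625).
Need 5826⁻¹ mod 625. Extended Euclid on (625, 201):
625 = 3·201 + 22
201 = 9·22 + 3
22 = 7·3 + 1
3 = 3·1 + 0
Back-substitute:
1 = 22 − 7·3
1 = −7·201 + 64·22
1 = 64·625 − 199·201
5826⁻¹ ≡ 426 (mod 625), so k ≡ 426·230 ≡ 480 (mod 625).
x = 3008 + 5826·480 = 2799488.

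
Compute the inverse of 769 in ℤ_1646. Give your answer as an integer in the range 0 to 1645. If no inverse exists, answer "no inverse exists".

381

Extended Euclidean algorithm:
1646 = 2*769 + 108
769 = 7*108 + 13
108 = 8*13 + 4
13 = 3*4 + 1
4 = 4*1 + 0
Since gcd(769, 1646) = 1, back-substitute to write 1 as a combination:
1 = 13 − 3·4
1 = −3·108 + 25·13
1 = 25·769 − 178·108
1 = −178·1646 + 381·769
So 769·381 ≡ 1 (mod 1646).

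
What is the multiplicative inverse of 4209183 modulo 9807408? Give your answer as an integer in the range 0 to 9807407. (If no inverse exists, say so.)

Compute gcd(4209183, 9807408):
9807408 = 2·4209183 + 1389042
4209183 = 3·1389042 + 42057
1389042 = 33·42057 + 1161
42057 = 36·1161 + 261
1161 = 4·261 + 117
261 = 2·117 + 27
117 = 4·27 + 9
27 = 3·9 + 0
Since gcd = 9 > 1, 4209183 is not a unit mod 9807408.

no inverse exists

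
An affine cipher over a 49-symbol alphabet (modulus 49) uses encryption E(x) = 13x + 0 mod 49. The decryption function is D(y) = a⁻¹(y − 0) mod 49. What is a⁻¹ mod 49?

Extended Euclidean algorithm:
49 = 3×13 + 10
13 = 1×10 + 3
10 = 3×3 + 1
3 = 3×1 + 0
gcd = 1, so the inverse exists. Back-substitute:
1 = 10 − 3·3
1 = −3·13 + 4·10
1 = 4·49 − 15·13
So 13·(-15) ≡ 1 (mod 49), and -15 ≡ 34 (mod 49).

34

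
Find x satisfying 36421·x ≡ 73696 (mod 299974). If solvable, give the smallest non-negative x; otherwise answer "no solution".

237652

First find gcd(36421, 299974):
299974 = 8*36421 + 8606
36421 = 4*8606 + 1997
8606 = 4*1997 + 618
1997 = 3*618 + 143
618 = 4*143 + 46
143 = 3*46 + 5
46 = 9*5 + 1
5 = 5*1 + 0
gcd = 1, so a unique solution mod 299974 exists.
Back-substitute for the Bézout coefficients:
1 = 46 − 9·5
1 = −9·143 + 28·46
1 = 28·618 − 121·143
1 = −121·1997 + 391·618
1 = 391·8606 − 1685·1997
1 = −1685·36421 + 7131·8606
1 = 7131·299974 − 58733·36421
So 36421·(-58733) ≡ 1 (mod 299974), giving 36421⁻¹ ≡ 241241.
x ≡ 36421⁻¹·73696 ≡ 241241·73696 ≡ 237652 (mod 299974).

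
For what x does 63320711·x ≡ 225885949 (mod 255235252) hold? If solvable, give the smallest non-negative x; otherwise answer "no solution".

First find gcd(63320711, 255235252):
255235252 = 4*63320711 + 1952408
63320711 = 32*1952408 + 843655
1952408 = 2*843655 + 265098
843655 = 3*265098 + 48361
265098 = 5*48361 + 23293
48361 = 2*23293 + 1775
23293 = 13*1775 + 218
1775 = 8*218 + 31
218 = 7*31 + 1
31 = 31*1 + 0
gcd = 1, so a unique solution mod 255235252 exists.
Back-substitute for the Bézout coefficients:
1 = 218 − 7·31
1 = −7·1775 + 57·218
1 = 57·23293 − 748·1775
1 = −748·48361 + 1553·23293
1 = 1553·265098 − 8513·48361
1 = −8513·843655 + 27092·265098
1 = 27092·1952408 − 62697·843655
1 = −62697·63320711 + 2033396·1952408
1 = 2033396·255235252 − 8196281·63320711
So 63320711·(-8196281) ≡ 1 (mod 255235252), giving 63320711⁻¹ ≡ 247038971.
x ≡ 63320711⁻¹·225885949 ≡ 247038971·225885949 ≡ 248531427 (mod 255235252).

248531427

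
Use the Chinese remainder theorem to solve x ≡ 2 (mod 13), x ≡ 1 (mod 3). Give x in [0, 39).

Write x = 2 + 13·k. Then 13·k ≡ 1 − 2 ≡ 2 (mod 3).
Need 13⁻¹ mod 3. Extended Euclid on (3, 1):
3 = 3*1 + 0
13⁻¹ ≡ 1 (mod 3), so k ≡ 1·2 ≡ 2 (mod 3).
x = 2 + 13·2 = 28.

28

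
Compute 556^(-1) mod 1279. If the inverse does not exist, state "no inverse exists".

Apply the Euclidean algorithm to 1279 and 556:
1279 = 2*556 + 167
556 = 3*167 + 55
167 = 3*55 + 2
55 = 27*2 + 1
2 = 2*1 + 0
gcd = 1, so the inverse exists. Back-substitute:
1 = 55 − 27·2
1 = −27·167 + 82·55
1 = 82·556 − 273·167
1 = −273·1279 + 628·556
So 556·628 ≡ 1 (mod 1279).

628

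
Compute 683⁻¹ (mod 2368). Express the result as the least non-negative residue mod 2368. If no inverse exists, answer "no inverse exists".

579

Extended Euclidean algorithm:
2368 = 3*683 + 319
683 = 2*319 + 45
319 = 7*45 + 4
45 = 11*4 + 1
4 = 4*1 + 0
Since gcd(683, 2368) = 1, back-substitute to write 1 as a combination:
1 = 45 − 11·4
1 = −11·319 + 78·45
1 = 78·683 − 167·319
1 = −167·2368 + 579·683
So 683·579 ≡ 1 (mod 2368).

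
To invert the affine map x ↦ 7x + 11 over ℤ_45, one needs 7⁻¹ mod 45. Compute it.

13

gcd(45, 7) by repeated division:
45 = 6*7 + 3
7 = 2*3 + 1
3 = 3*1 + 0
Since gcd(7, 45) = 1, back-substitute to write 1 as a combination:
1 = 7 − 2·3
1 = −2·45 + 13·7
So 7·13 ≡ 1 (mod 45).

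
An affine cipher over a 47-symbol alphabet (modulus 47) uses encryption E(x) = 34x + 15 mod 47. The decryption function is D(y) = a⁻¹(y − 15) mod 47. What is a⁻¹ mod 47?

18

Apply the Euclidean algorithm to 47 and 34:
47 = 1*34 + 13
34 = 2*13 + 8
13 = 1*8 + 5
8 = 1*5 + 3
5 = 1*3 + 2
3 = 1*2 + 1
2 = 2*1 + 0
The gcd is 1. Working backward:
1 = 3 − 2
1 = −5 + 2·3
1 = 2·8 − 3·5
1 = −3·13 + 5·8
1 = 5·34 − 13·13
1 = −13·47 + 18·34
So 34·18 ≡ 1 (mod 47).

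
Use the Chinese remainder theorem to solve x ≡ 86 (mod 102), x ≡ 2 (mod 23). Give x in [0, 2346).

Write x = 86 + 102·k. Then 102·k ≡ 2 − 86 ≡ 8 (mod 23).
Need 102⁻¹ mod 23. Extended Euclid on (23, 10):
23 = 2·10 + 3
10 = 3·3 + 1
3 = 3·1 + 0
Back-substitute:
1 = 10 − 3·3
1 = −3·23 + 7·10
102⁻¹ ≡ 7 (mod 23), so k ≡ 7·8 ≡ 10 (mod 23).
x = 86 + 102·10 = 1106.

1106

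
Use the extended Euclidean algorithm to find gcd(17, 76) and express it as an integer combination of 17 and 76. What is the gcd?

Apply Euclid's algorithm to 76 and 17:
76 = 4×17 + 8
17 = 2×8 + 1
8 = 8×1 + 0
gcd(17, 76) = 1.
Back-substituting:
1 = 17 − 2·8
1 = −2·76 + 9·17
So 1 = (-2)·76 + (9)·17.

1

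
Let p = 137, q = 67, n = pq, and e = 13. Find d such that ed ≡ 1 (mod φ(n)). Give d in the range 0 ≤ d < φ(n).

1381

φ(n) = (p−1)(q−1) = 136·66 = 8976.
Need d with 13·d ≡ 1 (mod 8976). Apply the extended Euclidean algorithm:
8976 = 690×13 + 6
13 = 2×6 + 1
6 = 6×1 + 0
Back-substitute:
1 = 13 − 2·6
1 = −2·8976 + 1381·13
So 13·1381 ≡ 1 (mod 8976), hence d = 1381.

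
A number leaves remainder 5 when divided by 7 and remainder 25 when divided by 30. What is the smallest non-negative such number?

145

Write x = 5 + 7·k. Then 7·k ≡ 25 − 5 ≡ 20 (mod 30).
Need 7⁻¹ mod 30. Extended Euclid on (30, 7):
30 = 4×7 + 2
7 = 3×2 + 1
2 = 2×1 + 0
Back-substitute:
1 = 7 − 3·2
1 = −3·30 + 13·7
7⁻¹ ≡ 13 (mod 30), so k ≡ 13·20 ≡ 20 (mod 30).
x = 5 + 7·20 = 145.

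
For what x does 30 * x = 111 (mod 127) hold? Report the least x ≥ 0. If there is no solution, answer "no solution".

118

First find gcd(30, 127):
127 = 4*30 + 7
30 = 4*7 + 2
7 = 3*2 + 1
2 = 2*1 + 0
gcd = 1, so a unique solution mod 127 exists.
Back-substitute for the Bézout coefficients:
1 = 7 − 3·2
1 = −3·30 + 13·7
1 = 13·127 − 55·30
So 30·(-55) ≡ 1 (mod 127), giving 30⁻¹ ≡ 72.
x ≡ 30⁻¹·111 ≡ 72·111 ≡ 118 (mod 127).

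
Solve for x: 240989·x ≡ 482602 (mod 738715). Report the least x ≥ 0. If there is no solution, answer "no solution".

First find gcd(240989, 738715):
738715 = 3*240989 + 15748
240989 = 15*15748 + 4769
15748 = 3*4769 + 1441
4769 = 3*1441 + 446
1441 = 3*446 + 103
446 = 4*103 + 34
103 = 3*34 + 1
34 = 34*1 + 0
gcd = 1, so a unique solution mod 738715 exists.
Back-substitute for the Bézout coefficients:
1 = 103 − 3·34
1 = −3·446 + 13·103
1 = 13·1441 − 42·446
1 = −42·4769 + 139·1441
1 = 139·15748 − 459·4769
1 = −459·240989 + 7024·15748
1 = 7024·738715 − 21531·240989
So 240989·(-21531) ≡ 1 (mod 738715), giving 240989⁻¹ ≡ 717184.
x ≡ 240989⁻¹·482602 ≡ 717184·482602 ≡ 600243 (mod 738715).

600243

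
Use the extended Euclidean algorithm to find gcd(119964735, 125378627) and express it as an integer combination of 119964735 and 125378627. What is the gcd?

Euclidean algorithm:
125378627 = 1*119964735 + 5413892
119964735 = 22*5413892 + 859111
5413892 = 6*859111 + 259226
859111 = 3*259226 + 81433
259226 = 3*81433 + 14927
81433 = 5*14927 + 6798
14927 = 2*6798 + 1331
6798 = 5*1331 + 143
1331 = 9*143 + 44
143 = 3*44 + 11
44 = 4*11 + 0
gcd(119964735, 125378627) = 11.
Back-substituting:
11 = 143 − 3·44
11 = −3·1331 + 28·143
11 = 28·6798 − 143·1331
11 = −143·14927 + 314·6798
11 = 314·81433 − 1713·14927
11 = −1713·259226 + 5453·81433
11 = 5453·859111 − 18072·259226
11 = −18072·5413892 + 113885·859111
11 = 113885·119964735 − 2523542·5413892
11 = −2523542·125378627 + 2637427·119964735
So 11 = (-2523542)·125378627 + (2637427)·119964735.

11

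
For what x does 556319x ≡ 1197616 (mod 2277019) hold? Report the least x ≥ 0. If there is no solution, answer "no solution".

1716946

First find gcd(556319, 2277019):
2277019 = 4·556319 + 51743
556319 = 10·51743 + 38889
51743 = 1·38889 + 12854
38889 = 3·12854 + 327
12854 = 39·327 + 101
327 = 3·101 + 24
101 = 4·24 + 5
24 = 4·5 + 4
5 = 1·4 + 1
4 = 4·1 + 0
gcd = 1, so a unique solution mod 2277019 exists.
Back-substitute for the Bézout coefficients:
1 = 5 − 4
1 = −24 + 5·5
1 = 5·101 − 21·24
1 = −21·327 + 68·101
1 = 68·12854 − 2673·327
1 = −2673·38889 + 8087·12854
1 = 8087·51743 − 10760·38889
1 = −10760·556319 + 115687·51743
1 = 115687·2277019 − 473508·556319
So 556319·(-473508) ≡ 1 (mod 2277019), giving 556319⁻¹ ≡ 1803511.
x ≡ 556319⁻¹·1197616 ≡ 1803511·1197616 ≡ 1716946 (mod 2277019).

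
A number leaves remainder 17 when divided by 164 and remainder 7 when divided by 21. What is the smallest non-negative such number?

Write x = 17 + 164·k. Then 164·k ≡ 7 − 17 ≡ 11 (mod 21).
Need 164⁻¹ mod 21. Extended Euclid on (21, 17):
21 = 1*17 + 4
17 = 4*4 + 1
4 = 4*1 + 0
Back-substitute:
1 = 17 − 4·4
1 = −4·21 + 5·17
164⁻¹ ≡ 5 (mod 21), so k ≡ 5·11 ≡ 13 (mod 21).
x = 17 + 164·13 = 2149.

2149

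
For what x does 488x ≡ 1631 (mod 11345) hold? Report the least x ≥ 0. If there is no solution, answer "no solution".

First find gcd(488, 11345):
11345 = 23×488 + 121
488 = 4×121 + 4
121 = 30×4 + 1
4 = 4×1 + 0
gcd = 1, so a unique solution mod 11345 exists.
Back-substitute for the Bézout coefficients:
1 = 121 − 30·4
1 = −30·488 + 121·121
1 = 121·11345 − 2813·488
So 488·(-2813) ≡ 1 (mod 11345), giving 488⁻¹ ≡ 8532.
x ≡ 488⁻¹·1631 ≡ 8532·1631 ≡ 6722 (mod 11345).

6722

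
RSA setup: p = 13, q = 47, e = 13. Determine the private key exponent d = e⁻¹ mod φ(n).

φ(n) = (p−1)(q−1) = 12·46 = 552.
Need d with 13·d ≡ 1 (mod 552). Apply the extended Euclidean algorithm:
552 = 42×13 + 6
13 = 2×6 + 1
6 = 6×1 + 0
Back-substitute:
1 = 13 − 2·6
1 = −2·552 + 85·13
So 13·85 ≡ 1 (mod 552), hence d = 85.

85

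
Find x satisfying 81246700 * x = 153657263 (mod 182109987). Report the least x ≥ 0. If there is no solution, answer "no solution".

87755591

First find gcd(81246700, 182109987):
182109987 = 2×81246700 + 19616587
81246700 = 4×19616587 + 2780352
19616587 = 7×2780352 + 154123
2780352 = 18×154123 + 6138
154123 = 25×6138 + 673
6138 = 9×673 + 81
673 = 8×81 + 25
81 = 3×25 + 6
25 = 4×6 + 1
6 = 6×1 + 0
gcd = 1, so a unique solution mod 182109987 exists.
Back-substitute for the Bézout coefficients:
1 = 25 − 4·6
1 = −4·81 + 13·25
1 = 13·673 − 108·81
1 = −108·6138 + 985·673
1 = 985·154123 − 24733·6138
1 = −24733·2780352 + 446179·154123
1 = 446179·19616587 − 3147986·2780352
1 = −3147986·81246700 + 13038123·19616587
1 = 13038123·182109987 − 29224232·81246700
So 81246700·(-29224232) ≡ 1 (mod 182109987), giving 81246700⁻¹ ≡ 152885755.
x ≡ 81246700⁻¹·153657263 ≡ 152885755·153657263 ≡ 87755591 (mod 182109987).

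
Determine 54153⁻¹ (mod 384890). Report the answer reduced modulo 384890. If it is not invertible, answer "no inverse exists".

Compute gcd(54153, 384890):
384890 = 7*54153 + 5819
54153 = 9*5819 + 1782
5819 = 3*1782 + 473
1782 = 3*473 + 363
473 = 1*363 + 110
363 = 3*110 + 33
110 = 3*33 + 11
33 = 3*11 + 0
gcd(54153, 384890) = 11 ≠ 1, so 54153 has no multiplicative inverse modulo 384890.

no inverse exists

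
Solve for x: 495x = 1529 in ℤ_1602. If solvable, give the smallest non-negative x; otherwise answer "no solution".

no solution

gcd(495, 1602):
1602 = 3·495 + 117
495 = 4·117 + 27
117 = 4·27 + 9
27 = 3·9 + 0
gcd = 9, but 9 ∤ 1529, so the congruence has no solution.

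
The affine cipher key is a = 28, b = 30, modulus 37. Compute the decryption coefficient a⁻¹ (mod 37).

Apply the Euclidean algorithm to 37 and 28:
37 = 1*28 + 9
28 = 3*9 + 1
9 = 9*1 + 0
gcd = 1, so the inverse exists. Back-substitute:
1 = 28 − 3·9
1 = −3·37 + 4·28
So 28·4 ≡ 1 (mod 37).

4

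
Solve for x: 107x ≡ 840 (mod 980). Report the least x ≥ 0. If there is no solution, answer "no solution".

First find gcd(107, 980):
980 = 9·107 + 17
107 = 6·17 + 5
17 = 3·5 + 2
5 = 2·2 + 1
2 = 2·1 + 0
gcd = 1, so a unique solution mod 980 exists.
Back-substitute for the Bézout coefficients:
1 = 5 − 2·2
1 = −2·17 + 7·5
1 = 7·107 − 44·17
1 = −44·980 + 403·107
So 107·(403) ≡ 1 (mod 980), giving 107⁻¹ ≡ 403.
x ≡ 107⁻¹·840 ≡ 403·840 ≡ 420 (mod 980).

420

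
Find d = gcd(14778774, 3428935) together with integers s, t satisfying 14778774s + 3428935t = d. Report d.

1

Euclidean algorithm:
14778774 = 4·3428935 + 1063034
3428935 = 3·1063034 + 239833
1063034 = 4·239833 + 103702
239833 = 2·103702 + 32429
103702 = 3·32429 + 6415
32429 = 5·6415 + 354
6415 = 18·354 + 43
354 = 8·43 + 10
43 = 4·10 + 3
10 = 3·3 + 1
3 = 3·1 + 0
gcd(14778774, 3428935) = 1.
Working backward:
1 = 10 − 3·3
1 = −3·43 + 13·10
1 = 13·354 − 107·43
1 = −107·6415 + 1939·354
1 = 1939·32429 − 9802·6415
1 = −9802·103702 + 31345·32429
1 = 31345·239833 − 72492·103702
1 = −72492·1063034 + 321313·239833
1 = 321313·3428935 − 1036431·1063034
1 = −1036431·14778774 + 4467037·3428935
So 1 = (-1036431)·14778774 + (4467037)·3428935.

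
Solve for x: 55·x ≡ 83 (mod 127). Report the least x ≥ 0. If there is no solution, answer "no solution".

First find gcd(55, 127):
127 = 2·55 + 17
55 = 3·17 + 4
17 = 4·4 + 1
4 = 4·1 + 0
gcd = 1, so a unique solution mod 127 exists.
Back-substitute for the Bézout coefficients:
1 = 17 − 4·4
1 = −4·55 + 13·17
1 = 13·127 − 30·55
So 55·(-30) ≡ 1 (mod 127), giving 55⁻¹ ≡ 97.
x ≡ 55⁻¹·83 ≡ 97·83 ≡ 50 (mod 127).

50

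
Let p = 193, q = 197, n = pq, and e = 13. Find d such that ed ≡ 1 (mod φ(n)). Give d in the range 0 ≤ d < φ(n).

26053

φ(n) = (p−1)(q−1) = 192·196 = 37632.
Need d with 13·d ≡ 1 (mod 37632). Apply the extended Euclidean algorithm:
37632 = 2894·13 + 10
13 = 1·10 + 3
10 = 3·3 + 1
3 = 3·1 + 0
Back-substitute:
1 = 10 − 3·3
1 = −3·13 + 4·10
1 = 4·37632 − 11579·13
So 13·(-11579) ≡ 1 (mod 37632), hence d ≡ -11579 ≡ 26053 (mod 37632).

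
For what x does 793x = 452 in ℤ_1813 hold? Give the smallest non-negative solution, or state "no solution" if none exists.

First find gcd(793, 1813):
1813 = 2×793 + 227
793 = 3×227 + 112
227 = 2×112 + 3
112 = 37×3 + 1
3 = 3×1 + 0
gcd = 1, so a unique solution mod 1813 exists.
Back-substitute for the Bézout coefficients:
1 = 112 − 37·3
1 = −37·227 + 75·112
1 = 75·793 − 262·227
1 = −262·1813 + 599·793
So 793·(599) ≡ 1 (mod 1813), giving 793⁻¹ ≡ 599.
x ≡ 793⁻¹·452 ≡ 599·452 ≡ 611 (mod 1813).

611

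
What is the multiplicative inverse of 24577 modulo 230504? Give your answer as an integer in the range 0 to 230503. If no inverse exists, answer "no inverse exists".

221369

Run Euclid on (230504, 24577):
230504 = 9*24577 + 9311
24577 = 2*9311 + 5955
9311 = 1*5955 + 3356
5955 = 1*3356 + 2599
3356 = 1*2599 + 757
2599 = 3*757 + 328
757 = 2*328 + 101
328 = 3*101 + 25
101 = 4*25 + 1
25 = 25*1 + 0
The gcd is 1. Working backward:
1 = 101 − 4·25
1 = −4·328 + 13·101
1 = 13·757 − 30·328
1 = −30·2599 + 103·757
1 = 103·3356 − 133·2599
1 = −133·5955 + 236·3356
1 = 236·9311 − 369·5955
1 = −369·24577 + 974·9311
1 = 974·230504 − 9135·24577
Hence 24577⁻¹ ≡ -9135 ≡ 221369 (mod 230504).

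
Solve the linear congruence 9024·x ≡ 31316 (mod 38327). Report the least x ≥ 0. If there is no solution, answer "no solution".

First find gcd(9024, 38327):
38327 = 4*9024 + 2231
9024 = 4*2231 + 100
2231 = 22*100 + 31
100 = 3*31 + 7
31 = 4*7 + 3
7 = 2*3 + 1
3 = 3*1 + 0
gcd = 1, so a unique solution mod 38327 exists.
Back-substitute for the Bézout coefficients:
1 = 7 − 2·3
1 = −2·31 + 9·7
1 = 9·100 − 29·31
1 = −29·2231 + 647·100
1 = 647·9024 − 2617·2231
1 = −2617·38327 + 11115·9024
So 9024·(11115) ≡ 1 (mod 38327), giving 9024⁻¹ ≡ 11115.
x ≡ 9024⁻¹·31316 ≡ 11115·31316 ≡ 29853 (mod 38327).

29853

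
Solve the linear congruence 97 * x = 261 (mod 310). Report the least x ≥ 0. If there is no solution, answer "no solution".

First find gcd(97, 310):
310 = 3×97 + 19
97 = 5×19 + 2
19 = 9×2 + 1
2 = 2×1 + 0
gcd = 1, so a unique solution mod 310 exists.
Back-substitute for the Bézout coefficients:
1 = 19 − 9·2
1 = −9·97 + 46·19
1 = 46·310 − 147·97
So 97·(-147) ≡ 1 (mod 310), giving 97⁻¹ ≡ 163.
x ≡ 97⁻¹·261 ≡ 163·261 ≡ 73 (mod 310).

73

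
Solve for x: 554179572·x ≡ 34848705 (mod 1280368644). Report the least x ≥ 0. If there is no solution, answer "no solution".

no solution

gcd(554179572, 1280368644):
1280368644 = 2·554179572 + 172009500
554179572 = 3·172009500 + 38151072
172009500 = 4·38151072 + 19405212
38151072 = 1·19405212 + 18745860
19405212 = 1·18745860 + 659352
18745860 = 28·659352 + 284004
659352 = 2·284004 + 91344
284004 = 3·91344 + 9972
91344 = 9·9972 + 1596
9972 = 6·1596 + 396
1596 = 4·396 + 12
396 = 33·12 + 0
gcd = 12, but 12 ∤ 34848705, so the congruence has no solution.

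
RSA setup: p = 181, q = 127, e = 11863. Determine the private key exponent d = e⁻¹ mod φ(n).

φ(n) = (p−1)(q−1) = 180·126 = 22680.
Need d with 11863·d ≡ 1 (mod 22680). Apply the extended Euclidean algorithm:
22680 = 1·11863 + 10817
11863 = 1·10817 + 1046
10817 = 10·1046 + 357
1046 = 2·357 + 332
357 = 1·332 + 25
332 = 13·25 + 7
25 = 3·7 + 4
7 = 1·4 + 3
4 = 1·3 + 1
3 = 3·1 + 0
Back-substitute:
1 = 4 − 3
1 = −7 + 2·4
1 = 2·25 − 7·7
1 = −7·332 + 93·25
1 = 93·357 − 100·332
1 = −100·1046 + 293·357
1 = 293·10817 − 3030·1046
1 = −3030·11863 + 3323·10817
1 = 3323·22680 − 6353·11863
So 11863·(-6353) ≡ 1 (mod 22680), hence d ≡ -6353 ≡ 16327 (mod 22680).

16327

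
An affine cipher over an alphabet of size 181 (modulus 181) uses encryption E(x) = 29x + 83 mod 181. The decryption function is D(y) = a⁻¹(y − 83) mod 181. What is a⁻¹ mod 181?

25

Extended Euclidean algorithm:
181 = 6·29 + 7
29 = 4·7 + 1
7 = 7·1 + 0
gcd = 1, so the inverse exists. Back-substitute:
1 = 29 − 4·7
1 = −4·181 + 25·29
So 29·25 ≡ 1 (mod 181).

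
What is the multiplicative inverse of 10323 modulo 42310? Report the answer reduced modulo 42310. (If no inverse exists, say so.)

gcd(42310, 10323) by repeated division:
42310 = 4×10323 + 1018
10323 = 10×1018 + 143
1018 = 7×143 + 17
143 = 8×17 + 7
17 = 2×7 + 3
7 = 2×3 + 1
3 = 3×1 + 0
gcd = 1, so the inverse exists. Back-substitute:
1 = 7 − 2·3
1 = −2·17 + 5·7
1 = 5·143 − 42·17
1 = −42·1018 + 299·143
1 = 299·10323 − 3032·1018
1 = −3032·42310 + 12427·10323
So 10323·12427 ≡ 1 (mod 42310).

12427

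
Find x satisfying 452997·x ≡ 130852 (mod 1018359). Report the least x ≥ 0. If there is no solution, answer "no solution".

gcd(452997, 1018359):
1018359 = 2·452997 + 112365
452997 = 4·112365 + 3537
112365 = 31·3537 + 2718
3537 = 1·2718 + 819
2718 = 3·819 + 261
819 = 3·261 + 36
261 = 7·36 + 9
36 = 4·9 + 0
gcd = 9, but 9 ∤ 130852, so the congruence has no solution.

no solution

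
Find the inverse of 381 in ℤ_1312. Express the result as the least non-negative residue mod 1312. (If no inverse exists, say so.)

885

Extended Euclidean algorithm:
1312 = 3*381 + 169
381 = 2*169 + 43
169 = 3*43 + 40
43 = 1*40 + 3
40 = 13*3 + 1
3 = 3*1 + 0
gcd = 1, so the inverse exists. Back-substitute:
1 = 40 − 13·3
1 = −13·43 + 14·40
1 = 14·169 − 55·43
1 = −55·381 + 124·169
1 = 124·1312 − 427·381
Hence 381⁻¹ ≡ -427 ≡ 885 (mod 1312).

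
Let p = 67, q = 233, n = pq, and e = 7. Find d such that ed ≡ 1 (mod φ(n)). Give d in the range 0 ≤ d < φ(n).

4375

φ(n) = (p−1)(q−1) = 66·232 = 15312.
Need d with 7·d ≡ 1 (mod 15312). Apply the extended Euclidean algorithm:
15312 = 2187*7 + 3
7 = 2*3 + 1
3 = 3*1 + 0
Back-substitute:
1 = 7 − 2·3
1 = −2·15312 + 4375·7
So 7·4375 ≡ 1 (mod 15312), hence d = 4375.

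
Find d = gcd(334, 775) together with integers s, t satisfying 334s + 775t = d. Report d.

Repeated division:
775 = 2×334 + 107
334 = 3×107 + 13
107 = 8×13 + 3
13 = 4×3 + 1
3 = 3×1 + 0
gcd(334, 775) = 1.
Express as a combination:
1 = 13 − 4·3
1 = −4·107 + 33·13
1 = 33·334 − 103·107
1 = −103·775 + 239·334
So 1 = (-103)·775 + (239)·334.

1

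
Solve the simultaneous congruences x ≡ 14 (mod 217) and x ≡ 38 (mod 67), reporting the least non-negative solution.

Write x = 14 + 217·k. Then 217·k ≡ 38 − 14 ≡ 24 (mod 67).
Need 217⁻¹ mod 67. Extended Euclid on (67, 16):
67 = 4*16 + 3
16 = 5*3 + 1
3 = 3*1 + 0
Back-substitute:
1 = 16 − 5·3
1 = −5·67 + 21·16
217⁻¹ ≡ 21 (mod 67), so k ≡ 21·24 ≡ 35 (mod 67).
x = 14 + 217·35 = 7609.

7609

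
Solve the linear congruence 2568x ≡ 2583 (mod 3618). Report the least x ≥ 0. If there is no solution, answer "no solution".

gcd(2568, 3618):
3618 = 1×2568 + 1050
2568 = 2×1050 + 468
1050 = 2×468 + 114
468 = 4×114 + 12
114 = 9×12 + 6
12 = 2×6 + 0
gcd = 6, but 6 ∤ 2583, so the congruence has no solution.

no solution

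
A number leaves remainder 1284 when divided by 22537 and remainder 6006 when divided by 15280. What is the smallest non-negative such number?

Write x = 1284 + 22537·k. Then 22537·k ≡ 6006 − 1284 ≡ 4722 (mod 15280).
Need 22537⁻¹ mod 15280. Extended Euclid on (15280, 7257):
15280 = 2×7257 + 766
7257 = 9×766 + 363
766 = 2×363 + 40
363 = 9×40 + 3
40 = 13×3 + 1
3 = 3×1 + 0
Back-substitute:
1 = 40 − 13·3
1 = −13·363 + 118·40
1 = 118·766 − 249·363
1 = −249·7257 + 2359·766
1 = 2359·15280 − 4967·7257
22537⁻¹ ≡ 10313 (mod 15280), so k ≡ 10313·4722 ≡ 626 (mod 15280).
x = 1284 + 22537·626 = 14109446.

14109446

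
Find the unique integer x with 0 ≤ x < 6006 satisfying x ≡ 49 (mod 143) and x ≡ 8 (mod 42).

764

Write x = 49 + 143·k. Then 143·k ≡ 8 − 49 ≡ 1 (mod 42).
Need 143⁻¹ mod 42. Extended Euclid on (42, 17):
42 = 2·17 + 8
17 = 2·8 + 1
8 = 8·1 + 0
Back-substitute:
1 = 17 − 2·8
1 = −2·42 + 5·17
143⁻¹ ≡ 5 (mod 42), so k ≡ 5·1 ≡ 5 (mod 42).
x = 49 + 143·5 = 764.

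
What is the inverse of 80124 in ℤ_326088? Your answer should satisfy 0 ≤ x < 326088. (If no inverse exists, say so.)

no inverse exists

Euclidean algorithm on 326088, 80124:
326088 = 4·80124 + 5592
80124 = 14·5592 + 1836
5592 = 3·1836 + 84
1836 = 21·84 + 72
84 = 1·72 + 12
72 = 6·12 + 0
gcd(80124, 326088) = 12 ≠ 1, so 80124 has no multiplicative inverse modulo 326088.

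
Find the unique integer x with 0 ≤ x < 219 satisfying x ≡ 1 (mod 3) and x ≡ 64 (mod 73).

64

Write x = 1 + 3·k. Then 3·k ≡ 64 − 1 ≡ 63 (mod 73).
Need 3⁻¹ mod 73. Extended Euclid on (73, 3):
73 = 24·3 + 1
3 = 3·1 + 0
Back-substitute:
1 = 73 − 24·3
3⁻¹ ≡ 49 (mod 73), so k ≡ 49·63 ≡ 21 (mod 73).
x = 1 + 3·21 = 64.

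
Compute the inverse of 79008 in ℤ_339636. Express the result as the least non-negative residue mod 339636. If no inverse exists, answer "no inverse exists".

no inverse exists

Compute gcd(79008, 339636):
339636 = 4×79008 + 23604
79008 = 3×23604 + 8196
23604 = 2×8196 + 7212
8196 = 1×7212 + 984
7212 = 7×984 + 324
984 = 3×324 + 12
324 = 27×12 + 0
The gcd is 12, not 1, hence no inverse exists.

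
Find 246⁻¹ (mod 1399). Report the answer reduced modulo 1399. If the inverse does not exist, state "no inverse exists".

745

gcd(1399, 246) by repeated division:
1399 = 5×246 + 169
246 = 1×169 + 77
169 = 2×77 + 15
77 = 5×15 + 2
15 = 7×2 + 1
2 = 2×1 + 0
Since gcd(246, 1399) = 1, back-substitute to write 1 as a combination:
1 = 15 − 7·2
1 = −7·77 + 36·15
1 = 36·169 − 79·77
1 = −79·246 + 115·169
1 = 115·1399 − 654·246
Hence 246⁻¹ ≡ -654 ≡ 745 (mod 1399).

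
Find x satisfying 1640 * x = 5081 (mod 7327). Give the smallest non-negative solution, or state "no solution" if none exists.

1330

First find gcd(1640, 7327):
7327 = 4×1640 + 767
1640 = 2×767 + 106
767 = 7×106 + 25
106 = 4×25 + 6
25 = 4×6 + 1
6 = 6×1 + 0
gcd = 1, so a unique solution mod 7327 exists.
Back-substitute for the Bézout coefficients:
1 = 25 − 4·6
1 = −4·106 + 17·25
1 = 17·767 − 123·106
1 = −123·1640 + 263·767
1 = 263·7327 − 1175·1640
So 1640·(-1175) ≡ 1 (mod 7327), giving 1640⁻¹ ≡ 6152.
x ≡ 1640⁻¹·5081 ≡ 6152·5081 ≡ 1330 (mod 7327).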